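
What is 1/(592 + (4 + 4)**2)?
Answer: 1/656 ≈ 0.0015244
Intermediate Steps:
1/(592 + (4 + 4)**2) = 1/(592 + 8**2) = 1/(592 + 64) = 1/656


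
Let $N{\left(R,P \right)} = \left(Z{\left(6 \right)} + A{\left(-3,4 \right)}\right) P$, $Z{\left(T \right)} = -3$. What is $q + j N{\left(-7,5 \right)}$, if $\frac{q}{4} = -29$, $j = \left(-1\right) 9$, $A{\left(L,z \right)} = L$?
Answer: $154$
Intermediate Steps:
$j = -9$
$q = -116$ ($q = 4 \left(-29\right) = -116$)
$N{\left(R,P \right)} = - 6 P$ ($N{\left(R,P \right)} = \left(-3 - 3\right) P = - 6 P$)
$q + j N{\left(-7,5 \right)} = -116 - 9 \left(\left(-6\right) 5\right) = -116 - -270 = -116 + 270 = 154$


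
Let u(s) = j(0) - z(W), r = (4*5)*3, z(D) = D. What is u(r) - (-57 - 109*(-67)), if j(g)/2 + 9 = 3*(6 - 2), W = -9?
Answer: -7231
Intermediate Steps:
r = 60 (r = 20*3 = 60)
j(g) = 6 (j(g) = -18 + 2*(3*(6 - 2)) = -18 + 2*(3*4) = -18 + 2*12 = -18 + 24 = 6)
u(s) = 15 (u(s) = 6 - 1*(-9) = 6 + 9 = 15)
u(r) - (-57 - 109*(-67)) = 15 - (-57 - 109*(-67)) = 15 - (-57 + 7303) = 15 - 1*7246 = 15 - 7246 = -7231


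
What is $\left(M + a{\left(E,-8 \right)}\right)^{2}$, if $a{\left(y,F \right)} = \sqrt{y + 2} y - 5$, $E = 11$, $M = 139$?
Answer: $19529 + 2948 \sqrt{13} \approx 30158.0$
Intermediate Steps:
$a{\left(y,F \right)} = -5 + y \sqrt{2 + y}$ ($a{\left(y,F \right)} = \sqrt{2 + y} y - 5 = y \sqrt{2 + y} - 5 = -5 + y \sqrt{2 + y}$)
$\left(M + a{\left(E,-8 \right)}\right)^{2} = \left(139 - \left(5 - 11 \sqrt{2 + 11}\right)\right)^{2} = \left(139 - \left(5 - 11 \sqrt{13}\right)\right)^{2} = \left(134 + 11 \sqrt{13}\right)^{2}$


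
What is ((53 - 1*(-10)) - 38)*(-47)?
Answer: -1175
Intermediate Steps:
((53 - 1*(-10)) - 38)*(-47) = ((53 + 10) - 38)*(-47) = (63 - 38)*(-47) = 25*(-47) = -1175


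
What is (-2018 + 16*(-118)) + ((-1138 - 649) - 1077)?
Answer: -6770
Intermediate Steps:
(-2018 + 16*(-118)) + ((-1138 - 649) - 1077) = (-2018 - 1888) + (-1787 - 1077) = -3906 - 2864 = -6770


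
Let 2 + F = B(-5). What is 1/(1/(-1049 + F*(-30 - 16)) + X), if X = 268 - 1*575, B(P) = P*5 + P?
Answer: -423/129860 ≈ -0.0032574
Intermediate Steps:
B(P) = 6*P (B(P) = 5*P + P = 6*P)
F = -32 (F = -2 + 6*(-5) = -2 - 30 = -32)
X = -307 (X = 268 - 575 = -307)
1/(1/(-1049 + F*(-30 - 16)) + X) = 1/(1/(-1049 - 32*(-30 - 16)) - 307) = 1/(1/(-1049 - 32*(-46)) - 307) = 1/(1/(-1049 + 1472) - 307) = 1/(1/423 - 307) = 1/(-129860/423) = -423/129860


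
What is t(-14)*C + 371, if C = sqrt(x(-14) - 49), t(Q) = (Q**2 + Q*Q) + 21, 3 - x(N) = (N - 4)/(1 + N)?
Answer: 371 + 826*I*sqrt(2002)/13 ≈ 371.0 + 2842.9*I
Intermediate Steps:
x(N) = 3 - (-4 + N)/(1 + N) (x(N) = 3 - (N - 4)/(1 + N) = 3 - (-4 + N)/(1 + N))
t(Q) = 21 + 2*Q**2 (t(Q) = (Q**2 + Q**2) + 21 = 2*Q**2 + 21 = 21 + 2*Q**2)
C = 2*I*sqrt(2002)/13 (C = sqrt((7 + 2*(-14))/(1 - 14) - 49) = sqrt((7 - 28)/(-13) - 49) = sqrt(-1/13*(-21) - 49) = sqrt(21/13 - 49) = sqrt(-616/13) = 2*I*sqrt(2002)/13 ≈ 6.8837*I)
t(-14)*C + 371 = (21 + 2*(-14)**2)*(2*I*sqrt(2002)/13) + 371 = (21 + 2*196)*(2*I*sqrt(2002)/13) + 371 = (21 + 392)*(2*I*sqrt(2002)/13) + 371 = 413*(2*I*sqrt(2002)/13) + 371 = 826*I*sqrt(2002)/13 + 371 = 371 + 826*I*sqrt(2002)/13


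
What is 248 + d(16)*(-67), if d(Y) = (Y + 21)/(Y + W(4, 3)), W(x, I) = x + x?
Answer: 3473/24 ≈ 144.71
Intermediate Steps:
W(x, I) = 2*x
d(Y) = (21 + Y)/(8 + Y) (d(Y) = (Y + 21)/(Y + 2*4) = (21 + Y)/(Y + 8) = (21 + Y)/(8 + Y))
248 + d(16)*(-67) = 248 + ((21 + 16)/(8 + 16))*(-67) = 248 + (37/24)*(-67) = 248 - 2479/24 = 3473/24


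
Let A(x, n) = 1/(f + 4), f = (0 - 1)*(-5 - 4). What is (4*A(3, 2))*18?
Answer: 72/13 ≈ 5.5385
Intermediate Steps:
f = 9 (f = -1*(-9) = 9)
A(x, n) = 1/13 (A(x, n) = 1/(9 + 4) = 1/13)
(4*A(3, 2))*18 = (4*(1/13))*18 = (4/13)*18 = 72/13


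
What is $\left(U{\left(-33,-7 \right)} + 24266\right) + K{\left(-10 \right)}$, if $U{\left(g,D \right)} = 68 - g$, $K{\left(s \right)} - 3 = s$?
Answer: $24360$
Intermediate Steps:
$K{\left(s \right)} = 3 + s$
$\left(U{\left(-33,-7 \right)} + 24266\right) + K{\left(-10 \right)} = \left(\left(68 - -33\right) + 24266\right) + \left(3 - 10\right) = \left(\left(68 + 33\right) + 24266\right) - 7 = \left(101 + 24266\right) - 7 = 24367 - 7 = 24360$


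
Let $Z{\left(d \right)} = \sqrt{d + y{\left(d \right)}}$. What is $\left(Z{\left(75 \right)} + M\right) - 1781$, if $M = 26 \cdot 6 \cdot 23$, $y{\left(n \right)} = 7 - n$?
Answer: $1807 + \sqrt{7} \approx 1809.6$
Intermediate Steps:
$Z{\left(d \right)} = \sqrt{7}$ ($Z{\left(d \right)} = \sqrt{d - \left(-7 + d\right)} = \sqrt{7}$)
$M = 3588$ ($M = 156 \cdot 23 = 3588$)
$\left(Z{\left(75 \right)} + M\right) - 1781 = \left(\sqrt{7} + 3588\right) - 1781 = \left(3588 + \sqrt{7}\right) + \left(-8767 + 6986\right) = \left(3588 + \sqrt{7}\right) - 1781 = 1807 + \sqrt{7}$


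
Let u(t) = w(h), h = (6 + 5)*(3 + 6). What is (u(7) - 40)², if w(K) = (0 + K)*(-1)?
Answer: 19321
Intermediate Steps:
h = 99 (h = 11*9 = 99)
w(K) = -K (w(K) = K*(-1) = -K)
u(t) = -99 (u(t) = -1*99 = -99)
(u(7) - 40)² = (-99 - 40)² = (-139)² = 19321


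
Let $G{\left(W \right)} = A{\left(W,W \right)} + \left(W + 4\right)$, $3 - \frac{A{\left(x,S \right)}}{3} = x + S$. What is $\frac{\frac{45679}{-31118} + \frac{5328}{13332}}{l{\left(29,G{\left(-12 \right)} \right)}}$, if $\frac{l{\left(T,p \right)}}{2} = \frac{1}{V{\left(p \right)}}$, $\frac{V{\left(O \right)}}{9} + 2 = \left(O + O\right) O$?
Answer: $- \frac{885505056552}{17286049} \approx -51227.0$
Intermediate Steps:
$A{\left(x,S \right)} = 9 - 3 S - 3 x$ ($A{\left(x,S \right)} = 9 - 3 \left(x + S\right) = 9 - 3 \left(S + x\right) = 9 - \left(3 S + 3 x\right) = 9 - 3 S - 3 x$)
$V{\left(O \right)} = -18 + 18 O^{2}$ ($V{\left(O \right)} = -18 + 9 \left(O + O\right) O = -18 + 9 \cdot 2 O O = -18 + 9 \cdot 2 O^{2} = -18 + 18 O^{2}$)
$G{\left(W \right)} = 13 - 5 W$ ($G{\left(W \right)} = \left(9 - 3 W - 3 W\right) + \left(W + 4\right) = \left(9 - 6 W\right) + \left(4 + W\right) = 13 - 5 W$)
$l{\left(T,p \right)} = \frac{2}{-18 + 18 p^{2}}$
$\frac{\frac{45679}{-31118} + \frac{5328}{13332}}{l{\left(29,G{\left(-12 \right)} \right)}} = \frac{\frac{45679}{-31118} + \frac{5328}{13332}}{\frac{1}{9} \frac{1}{-1 + \left(13 - -60\right)^{2}}} = \frac{45679 \left(- \frac{1}{31118}\right) + 5328 \cdot \frac{1}{13332}}{\frac{1}{9} \frac{1}{-1 + \left(13 + 60\right)^{2}}} = \frac{- \frac{45679}{31118} + \frac{444}{1111}}{\frac{1}{9} \frac{1}{-1 + 73^{2}}} = - \frac{36932977}{34572098 \frac{1}{9 \left(-1 + 5329\right)}} = - \frac{36932977}{34572098 \frac{1}{9 \cdot 5328}} = - \frac{36932977}{34572098 \cdot \frac{1}{9} \cdot \frac{1}{5328}} = - \frac{36932977 \frac{1}{\frac{1}{47952}}}{34572098} = \left(- \frac{36932977}{34572098}\right) 47952 = - \frac{885505056552}{17286049}$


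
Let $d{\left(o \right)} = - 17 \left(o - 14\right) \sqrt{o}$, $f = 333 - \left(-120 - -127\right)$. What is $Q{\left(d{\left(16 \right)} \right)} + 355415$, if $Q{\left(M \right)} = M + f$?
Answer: $355605$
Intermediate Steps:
$f = 326$ ($f = 333 - \left(-120 + 127\right) = 333 - 7 = 326$)
$d{\left(o \right)} = \sqrt{o} \left(238 - 17 o\right)$ ($d{\left(o \right)} = - 17 \left(-14 + o\right) \sqrt{o} = \left(238 - 17 o\right) \sqrt{o} = \sqrt{o} \left(238 - 17 o\right)$)
$Q{\left(M \right)} = 326 + M$ ($Q{\left(M \right)} = M + 326 = 326 + M$)
$Q{\left(d{\left(16 \right)} \right)} + 355415 = \left(326 + 17 \sqrt{16} \left(14 - 16\right)\right) + 355415 = \left(326 + 17 \cdot 4 \left(14 - 16\right)\right) + 355415 = \left(326 + 17 \cdot 4 \left(-2\right)\right) + 355415 = \left(326 - 136\right) + 355415 = 190 + 355415 = 355605$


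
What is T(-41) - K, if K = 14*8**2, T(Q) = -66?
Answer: -962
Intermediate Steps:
K = 896 (K = 14*64 = 896)
T(-41) - K = -66 - 1*896 = -66 - 896 = -962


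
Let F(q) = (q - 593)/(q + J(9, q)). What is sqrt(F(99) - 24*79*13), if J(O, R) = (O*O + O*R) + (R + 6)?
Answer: 13*I*sqrt(257277)/42 ≈ 157.0*I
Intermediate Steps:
J(O, R) = 6 + R + O**2 + O*R (J(O, R) = (O**2 + O*R) + (6 + R) = 6 + R + O**2 + O*R)
F(q) = (-593 + q)/(87 + 11*q) (F(q) = (q - 593)/(q + (6 + q + 9**2 + 9*q)) = (-593 + q)/(q + (6 + q + 81 + 9*q)) = (-593 + q)/(q + (87 + 10*q)) = (-593 + q)/(87 + 11*q))
sqrt(F(99) - 24*79*13) = sqrt((-593 + 99)/(87 + 11*99) - 24*79*13) = sqrt(-494/(87 + 1089) - 1896*13) = sqrt(-494/1176 - 24648) = sqrt((1/1176)*(-494) - 24648) = sqrt(-247/588 - 24648) = sqrt(-14493271/588) = 13*I*sqrt(257277)/42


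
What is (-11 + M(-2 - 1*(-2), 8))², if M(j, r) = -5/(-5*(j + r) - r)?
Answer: 273529/2304 ≈ 118.72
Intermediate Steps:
M(j, r) = -5/(-6*r - 5*j) (M(j, r) = -5/((-5*j - 5*r) - r) = -5/(-6*r - 5*j))
(-11 + M(-2 - 1*(-2), 8))² = (-11 + 5/(5*(-2 - 1*(-2)) + 6*8))² = (-11 + 5/(5*(-2 + 2) + 48))² = (-11 + 5/(5*0 + 48))² = (-11 + 5/(0 + 48))² = (-11 + 5/48)² = (-523/48)² = 273529/2304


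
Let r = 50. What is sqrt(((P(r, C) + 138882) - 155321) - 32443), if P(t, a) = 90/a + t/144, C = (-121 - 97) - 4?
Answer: I*sqrt(9636413422)/444 ≈ 221.09*I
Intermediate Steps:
C = -222 (C = -218 - 4 = -222)
P(t, a) = 90/a + t/144 (P(t, a) = 90/a + t*(1/144) = 90/a + t/144)
sqrt(((P(r, C) + 138882) - 155321) - 32443) = sqrt((((90/(-222) + (1/144)*50) + 138882) - 155321) - 32443) = sqrt((((90*(-1/222) + 25/72) + 138882) - 155321) - 32443) = sqrt((((-15/37 + 25/72) + 138882) - 155321) - 32443) = sqrt(((-155/2664 + 138882) - 155321) - 32443) = sqrt((369981493/2664 - 155321) - 32443) = sqrt(-43793651/2664 - 32443) = sqrt(-130221803/2664) = I*sqrt(9636413422)/444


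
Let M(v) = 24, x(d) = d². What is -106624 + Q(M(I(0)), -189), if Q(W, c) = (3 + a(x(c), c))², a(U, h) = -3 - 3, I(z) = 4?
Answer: -106615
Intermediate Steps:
a(U, h) = -6
Q(W, c) = 9 (Q(W, c) = (3 - 6)² = (-3)² = 9)
-106624 + Q(M(I(0)), -189) = -106624 + 9 = -106615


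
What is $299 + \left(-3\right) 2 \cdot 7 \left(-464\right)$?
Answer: $19787$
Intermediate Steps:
$299 + \left(-3\right) 2 \cdot 7 \left(-464\right) = 299 + \left(-6\right) 7 \left(-464\right) = 299 - -19488 = 299 + 19488 = 19787$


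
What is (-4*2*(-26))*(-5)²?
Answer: 5200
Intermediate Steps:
(-4*2*(-26))*(-5)² = -8*(-26)*25 = 208*25 = 5200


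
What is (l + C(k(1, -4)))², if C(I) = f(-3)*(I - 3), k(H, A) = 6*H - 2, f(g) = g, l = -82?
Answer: 7225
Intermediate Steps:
k(H, A) = -2 + 6*H
C(I) = 9 - 3*I (C(I) = -3*(I - 3) = -3*(-3 + I) = 9 - 3*I)
(l + C(k(1, -4)))² = (-82 + (9 - 3*(-2 + 6*1)))² = (-82 + (9 - 3*(-2 + 6)))² = (-82 + (9 - 3*4))² = (-82 + (9 - 12))² = (-82 - 3)² = (-85)² = 7225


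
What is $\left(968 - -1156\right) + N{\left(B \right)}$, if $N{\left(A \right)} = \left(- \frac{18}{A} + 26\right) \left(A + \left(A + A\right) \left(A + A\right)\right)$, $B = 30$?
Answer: $94326$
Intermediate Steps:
$N{\left(A \right)} = \left(26 - \frac{18}{A}\right) \left(A + 4 A^{2}\right)$ ($N{\left(A \right)} = \left(26 - \frac{18}{A}\right) \left(A + 2 A 2 A\right) = \left(26 - \frac{18}{A}\right) \left(A + 4 A^{2}\right)$)
$\left(968 - -1156\right) + N{\left(B \right)} = \left(968 - -1156\right) - \left(1398 - 93600\right) = \left(968 + 1156\right) - -92202 = 2124 - -92202 = 2124 + 92202 = 94326$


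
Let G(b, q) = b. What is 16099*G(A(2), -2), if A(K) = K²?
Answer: 64396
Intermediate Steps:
16099*G(A(2), -2) = 16099*2² = 16099*4 = 64396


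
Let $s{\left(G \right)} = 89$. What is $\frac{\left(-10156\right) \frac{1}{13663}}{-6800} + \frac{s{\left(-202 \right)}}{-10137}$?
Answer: $- \frac{2041474057}{235453112700} \approx -0.0086704$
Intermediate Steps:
$\frac{\left(-10156\right) \frac{1}{13663}}{-6800} + \frac{s{\left(-202 \right)}}{-10137} = \frac{\left(-10156\right) \frac{1}{13663}}{-6800} + \frac{89}{-10137} = \left(-10156\right) \frac{1}{13663} \left(- \frac{1}{6800}\right) + 89 \left(- \frac{1}{10137}\right) = \left(- \frac{10156}{13663}\right) \left(- \frac{1}{6800}\right) - \frac{89}{10137} = \frac{2539}{23227100} - \frac{89}{10137} = - \frac{2041474057}{235453112700}$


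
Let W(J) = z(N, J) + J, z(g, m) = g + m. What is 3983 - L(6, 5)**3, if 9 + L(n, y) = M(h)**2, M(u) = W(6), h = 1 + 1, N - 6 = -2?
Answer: -15065240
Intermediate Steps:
N = 4 (N = 6 - 2 = 4)
W(J) = 4 + 2*J (W(J) = (4 + J) + J = 4 + 2*J)
h = 2
M(u) = 16 (M(u) = 4 + 2*6 = 4 + 12 = 16)
L(n, y) = 247 (L(n, y) = -9 + 16**2 = -9 + 256 = 247)
3983 - L(6, 5)**3 = 3983 - 1*247**3 = 3983 - 1*15069223 = 3983 - 15069223 = -15065240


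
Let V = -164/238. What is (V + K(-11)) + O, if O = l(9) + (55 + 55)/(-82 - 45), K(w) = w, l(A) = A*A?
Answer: 1034406/15113 ≈ 68.445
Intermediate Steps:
l(A) = A**2
V = -82/119 (V = -164*1/238 = -82/119 ≈ -0.68908)
O = 10177/127 (O = 9**2 + (55 + 55)/(-82 - 45) = 81 + 110/(-127) = 81 + 110*(-1/127) = 81 - 110/127 = 10177/127 ≈ 80.134)
(V + K(-11)) + O = (-82/119 - 11) + 10177/127 = -1391/119 + 10177/127 = 1034406/15113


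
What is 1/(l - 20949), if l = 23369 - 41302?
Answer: -1/38882 ≈ -2.5719e-5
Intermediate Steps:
l = -17933
1/(l - 20949) = 1/(-17933 - 20949) = 1/(-38882) = -1/38882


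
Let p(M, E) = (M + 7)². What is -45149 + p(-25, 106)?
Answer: -44825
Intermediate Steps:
p(M, E) = (7 + M)²
-45149 + p(-25, 106) = -45149 + (7 - 25)² = -45149 + (-18)² = -45149 + 324 = -44825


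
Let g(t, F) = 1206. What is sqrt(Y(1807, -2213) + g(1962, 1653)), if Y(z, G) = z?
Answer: sqrt(3013) ≈ 54.891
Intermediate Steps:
sqrt(Y(1807, -2213) + g(1962, 1653)) = sqrt(1807 + 1206) = sqrt(3013)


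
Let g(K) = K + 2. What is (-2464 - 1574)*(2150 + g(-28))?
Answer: -8576712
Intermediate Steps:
g(K) = 2 + K
(-2464 - 1574)*(2150 + g(-28)) = (-2464 - 1574)*(2150 + (2 - 28)) = -4038*(2150 - 26) = -4038*2124 = -8576712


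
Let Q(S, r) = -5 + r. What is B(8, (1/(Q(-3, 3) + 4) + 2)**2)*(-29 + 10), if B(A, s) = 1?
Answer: -19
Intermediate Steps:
B(8, (1/(Q(-3, 3) + 4) + 2)**2)*(-29 + 10) = 1*(-29 + 10) = 1*(-19) = -19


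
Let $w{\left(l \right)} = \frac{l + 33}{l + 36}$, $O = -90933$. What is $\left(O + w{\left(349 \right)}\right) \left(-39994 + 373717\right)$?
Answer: $- \frac{11683249438029}{385} \approx -3.0346 \cdot 10^{10}$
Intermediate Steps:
$w{\left(l \right)} = \frac{33 + l}{36 + l}$
$\left(O + w{\left(349 \right)}\right) \left(-39994 + 373717\right) = \left(-90933 + \frac{33 + 349}{36 + 349}\right) \left(-39994 + 373717\right) = \left(-90933 + \frac{1}{385} \cdot 382\right) 333723 = \left(-90933 + \frac{382}{385}\right) 333723 = \left(- \frac{35008823}{385}\right) 333723 = - \frac{11683249438029}{385}$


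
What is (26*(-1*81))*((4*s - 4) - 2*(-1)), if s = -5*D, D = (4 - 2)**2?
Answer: 172692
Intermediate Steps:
D = 4 (D = 2**2 = 4)
s = -20 (s = -5*4 = -20)
(26*(-1*81))*((4*s - 4) - 2*(-1)) = (26*(-1*81))*((4*(-20) - 4) - 2*(-1)) = (26*(-81))*((-80 - 4) + 2) = -2106*(-84 + 2) = -2106*(-82) = 172692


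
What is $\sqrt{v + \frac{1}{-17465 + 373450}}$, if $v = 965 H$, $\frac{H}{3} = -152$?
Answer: $\frac{i \sqrt{1138045100233735}}{50855} \approx 663.36 i$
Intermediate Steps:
$H = -456$ ($H = 3 \left(-152\right) = -456$)
$v = -440040$ ($v = 965 \left(-456\right) = -440040$)
$\sqrt{v + \frac{1}{-17465 + 373450}} = \sqrt{-440040 + \frac{1}{-17465 + 373450}} = \sqrt{-440040 + \frac{1}{355985}} = \sqrt{- \frac{156647639399}{355985}} = \frac{i \sqrt{1138045100233735}}{50855}$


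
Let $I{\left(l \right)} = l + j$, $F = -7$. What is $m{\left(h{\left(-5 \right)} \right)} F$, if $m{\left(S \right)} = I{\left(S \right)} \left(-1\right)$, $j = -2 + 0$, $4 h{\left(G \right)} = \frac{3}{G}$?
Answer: $- \frac{301}{20} \approx -15.05$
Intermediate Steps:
$h{\left(G \right)} = \frac{3}{4 G}$ ($h{\left(G \right)} = \frac{3 \frac{1}{G}}{4} = \frac{3}{4 G}$)
$j = -2$
$I{\left(l \right)} = -2 + l$ ($I{\left(l \right)} = l - 2 = -2 + l$)
$m{\left(S \right)} = 2 - S$ ($m{\left(S \right)} = \left(-2 + S\right) \left(-1\right) = 2 - S$)
$m{\left(h{\left(-5 \right)} \right)} F = \left(2 - \frac{3}{4 \left(-5\right)}\right) \left(-7\right) = \left(2 - \frac{3}{4} \left(- \frac{1}{5}\right)\right) \left(-7\right) = \left(2 - - \frac{3}{20}\right) \left(-7\right) = \left(2 + \frac{3}{20}\right) \left(-7\right) = \frac{43}{20} \left(-7\right) = - \frac{301}{20}$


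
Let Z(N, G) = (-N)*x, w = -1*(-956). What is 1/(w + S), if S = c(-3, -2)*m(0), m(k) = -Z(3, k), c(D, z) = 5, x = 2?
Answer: 1/986 ≈ 0.0010142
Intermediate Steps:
w = 956
Z(N, G) = -2*N (Z(N, G) = -N*2 = -2*N)
m(k) = 6 (m(k) = -(-2)*3 = -1*(-6) = 6)
S = 30 (S = 5*6 = 30)
1/(w + S) = 1/(956 + 30) = 1/986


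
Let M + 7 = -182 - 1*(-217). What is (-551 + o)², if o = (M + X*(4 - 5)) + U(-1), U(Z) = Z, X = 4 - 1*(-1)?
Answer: 279841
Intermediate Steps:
X = 5 (X = 4 + 1 = 5)
M = 28 (M = -7 + (-182 - 1*(-217)) = -7 + (-182 + 217) = -7 + 35 = 28)
o = 22 (o = (28 + 5*(4 - 5)) - 1 = (28 + 5*(-1)) - 1 = (28 - 5) - 1 = 23 - 1 = 22)
(-551 + o)² = (-551 + 22)² = (-529)² = 279841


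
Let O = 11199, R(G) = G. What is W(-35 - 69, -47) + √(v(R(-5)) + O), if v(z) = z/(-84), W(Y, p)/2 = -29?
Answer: -58 + √19755141/42 ≈ 47.826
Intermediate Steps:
W(Y, p) = -58 (W(Y, p) = 2*(-29) = -58)
v(z) = -z/84 (v(z) = z*(-1/84) = -z/84)
W(-35 - 69, -47) + √(v(R(-5)) + O) = -58 + √(-1/84*(-5) + 11199) = -58 + √(5/84 + 11199) = -58 + √(940721/84) = -58 + √19755141/42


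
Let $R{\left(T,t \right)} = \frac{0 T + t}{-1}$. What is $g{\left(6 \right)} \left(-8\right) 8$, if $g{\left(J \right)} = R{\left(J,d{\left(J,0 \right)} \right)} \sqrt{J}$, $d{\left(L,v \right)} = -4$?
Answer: $- 256 \sqrt{6} \approx -627.07$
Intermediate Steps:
$R{\left(T,t \right)} = - t$ ($R{\left(T,t \right)} = \left(0 + t\right) \left(-1\right) = t \left(-1\right) = - t$)
$g{\left(J \right)} = 4 \sqrt{J}$ ($g{\left(J \right)} = \left(-1\right) \left(-4\right) \sqrt{J} = 4 \sqrt{J}$)
$g{\left(6 \right)} \left(-8\right) 8 = 4 \sqrt{6} \left(-8\right) 8 = - 32 \sqrt{6} \cdot 8 = - 256 \sqrt{6}$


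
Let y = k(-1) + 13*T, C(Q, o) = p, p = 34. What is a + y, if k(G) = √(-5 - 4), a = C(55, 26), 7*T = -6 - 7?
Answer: 69/7 + 3*I ≈ 9.8571 + 3.0*I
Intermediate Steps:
T = -13/7 (T = (-6 - 7)/7 = (⅐)*(-13) = -13/7 ≈ -1.8571)
C(Q, o) = 34
a = 34
k(G) = 3*I (k(G) = √(-9) = 3*I)
y = -169/7 + 3*I (y = 3*I + 13*(-13/7) = 3*I - 169/7 = -169/7 + 3*I ≈ -24.143 + 3.0*I)
a + y = 34 + (-169/7 + 3*I) = 69/7 + 3*I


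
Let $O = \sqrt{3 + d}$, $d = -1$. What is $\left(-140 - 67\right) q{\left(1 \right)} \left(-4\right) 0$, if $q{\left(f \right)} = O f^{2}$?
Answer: $0$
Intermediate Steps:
$O = \sqrt{2}$ ($O = \sqrt{3 - 1} = \sqrt{2} \approx 1.4142$)
$q{\left(f \right)} = \sqrt{2} f^{2}$
$\left(-140 - 67\right) q{\left(1 \right)} \left(-4\right) 0 = \left(-140 - 67\right) \sqrt{2} \cdot 1^{2} \left(-4\right) 0 = - 207 \sqrt{2} \cdot 1 \left(-4\right) 0 = - 207 \sqrt{2} \left(-4\right) 0 = - 207 - 4 \sqrt{2} \cdot 0 = \left(-207\right) 0 = 0$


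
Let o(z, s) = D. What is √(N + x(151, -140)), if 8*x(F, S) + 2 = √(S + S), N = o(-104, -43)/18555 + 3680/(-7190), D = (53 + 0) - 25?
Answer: √(-541292582463465 + 177983481692025*I*√70)/26682090 ≈ 0.85593 + 1.2219*I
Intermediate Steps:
D = 28 (D = 53 - 25 = 28)
o(z, s) = 28
N = -6808108/13341045 (N = 28/18555 + 3680/(-7190) = 28*(1/18555) + 3680*(-1/7190) = 28/18555 - 368/719 = -6808108/13341045 ≈ -0.51031)
x(F, S) = -¼ + √2*√S/8 (x(F, S) = -¼ + √(S + S)/8 = -¼ + √(2*S)/8 = -¼ + (√2*√S)/8 = -¼ + √2*√S/8)
√(N + x(151, -140)) = √(-6808108/13341045 + (-¼ + √2*√(-140)/8)) = √(-6808108/13341045 + (-¼ + √2*(2*I*√35)/8)) = √(-6808108/13341045 + (-¼ + I*√70/4)) = √(-40573477/53364180 + I*√70/4)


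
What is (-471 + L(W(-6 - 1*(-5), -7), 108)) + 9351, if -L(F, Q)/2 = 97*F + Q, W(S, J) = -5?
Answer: 9634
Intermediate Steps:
L(F, Q) = -194*F - 2*Q (L(F, Q) = -2*(97*F + Q) = -2*(Q + 97*F) = -194*F - 2*Q)
(-471 + L(W(-6 - 1*(-5), -7), 108)) + 9351 = (-471 + (-194*(-5) - 2*108)) + 9351 = (-471 + (970 - 216)) + 9351 = (-471 + 754) + 9351 = 283 + 9351 = 9634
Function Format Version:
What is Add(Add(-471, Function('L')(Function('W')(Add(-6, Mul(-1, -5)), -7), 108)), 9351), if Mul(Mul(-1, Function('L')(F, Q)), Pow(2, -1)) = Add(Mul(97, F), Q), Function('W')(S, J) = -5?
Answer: 9634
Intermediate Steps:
Function('L')(F, Q) = Add(Mul(-194, F), Mul(-2, Q)) (Function('L')(F, Q) = Mul(-2, Add(Mul(97, F), Q)) = Mul(-2, Add(Q, Mul(97, F))) = Add(Mul(-194, F), Mul(-2, Q)))
Add(Add(-471, Function('L')(Function('W')(Add(-6, Mul(-1, -5)), -7), 108)), 9351) = Add(Add(-471, Add(Mul(-194, -5), Mul(-2, 108))), 9351) = Add(Add(-471, Add(970, -216)), 9351) = Add(Add(-471, 754), 9351) = Add(283, 9351) = 9634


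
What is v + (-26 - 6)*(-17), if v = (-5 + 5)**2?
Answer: 544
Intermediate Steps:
v = 0 (v = 0**2 = 0)
v + (-26 - 6)*(-17) = 0 + (-26 - 6)*(-17) = 0 - 32*(-17) = 0 + 544 = 544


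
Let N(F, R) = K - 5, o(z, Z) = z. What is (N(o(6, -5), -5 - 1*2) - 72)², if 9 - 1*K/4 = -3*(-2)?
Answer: 4225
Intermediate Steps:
K = 12 (K = 36 - (-12)*(-2) = 36 - 4*6 = 36 - 24 = 12)
N(F, R) = 7 (N(F, R) = 12 - 5 = 7)
(N(o(6, -5), -5 - 1*2) - 72)² = (7 - 72)² = (-65)² = 4225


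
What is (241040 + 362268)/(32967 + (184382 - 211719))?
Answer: 301654/2815 ≈ 107.16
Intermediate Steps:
(241040 + 362268)/(32967 + (184382 - 211719)) = 603308/(32967 - 27337) = 603308/5630 = 603308*(1/5630) = 301654/2815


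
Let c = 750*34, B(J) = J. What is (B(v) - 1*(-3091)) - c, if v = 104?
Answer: -22305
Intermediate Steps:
c = 25500
(B(v) - 1*(-3091)) - c = (104 - 1*(-3091)) - 1*25500 = (104 + 3091) - 25500 = 3195 - 25500 = -22305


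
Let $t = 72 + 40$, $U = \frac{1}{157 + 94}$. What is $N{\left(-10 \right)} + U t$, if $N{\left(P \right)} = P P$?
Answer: $\frac{25212}{251} \approx 100.45$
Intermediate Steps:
$U = \frac{1}{251} \approx 0.0039841$
$N{\left(P \right)} = P^{2}$
$t = 112$
$N{\left(-10 \right)} + U t = \left(-10\right)^{2} + \frac{1}{251} \cdot 112 = 100 + \frac{112}{251} = \frac{25212}{251}$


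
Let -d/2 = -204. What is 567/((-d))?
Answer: -189/136 ≈ -1.3897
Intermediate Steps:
d = 408 (d = -2*(-204) = 408)
567/((-d)) = 567/((-1*408)) = 567/(-408) = 567*(-1/408) = -189/136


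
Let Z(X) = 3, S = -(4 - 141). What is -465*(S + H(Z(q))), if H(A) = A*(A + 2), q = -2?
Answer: -70680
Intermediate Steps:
S = 137 (S = -1*(-137) = 137)
H(A) = A*(2 + A)
-465*(S + H(Z(q))) = -465*(137 + 3*(2 + 3)) = -465*(137 + 3*5) = -465*(137 + 15) = -465*152 = -70680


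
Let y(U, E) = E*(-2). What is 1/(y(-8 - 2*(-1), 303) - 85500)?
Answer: -1/86106 ≈ -1.1614e-5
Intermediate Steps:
y(U, E) = -2*E
1/(y(-8 - 2*(-1), 303) - 85500) = 1/(-2*303 - 85500) = 1/(-606 - 85500) = 1/(-86106) = -1/86106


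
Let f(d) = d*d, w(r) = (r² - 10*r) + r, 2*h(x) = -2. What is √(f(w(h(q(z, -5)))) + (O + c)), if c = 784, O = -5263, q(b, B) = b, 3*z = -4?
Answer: I*√4379 ≈ 66.174*I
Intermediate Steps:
z = -4/3 (z = (⅓)*(-4) = -4/3 ≈ -1.3333)
h(x) = -1 (h(x) = (½)*(-2) = -1)
w(r) = r² - 9*r
f(d) = d²
√(f(w(h(q(z, -5)))) + (O + c)) = √((-(-9 - 1))² + (-5263 + 784)) = √((-1*(-10))² - 4479) = √(10² - 4479) = √(100 - 4479) = √(-4379) = I*√4379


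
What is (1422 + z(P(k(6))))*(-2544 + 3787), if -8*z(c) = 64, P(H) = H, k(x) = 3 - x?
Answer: 1757602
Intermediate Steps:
z(c) = -8 (z(c) = -⅛*64 = -8)
(1422 + z(P(k(6))))*(-2544 + 3787) = (1422 - 8)*(-2544 + 3787) = 1414*1243 = 1757602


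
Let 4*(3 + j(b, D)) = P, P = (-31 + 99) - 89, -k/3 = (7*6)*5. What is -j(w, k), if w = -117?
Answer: 33/4 ≈ 8.2500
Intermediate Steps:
k = -630 (k = -3*7*6*5 = -126*5 = -3*210 = -630)
P = -21 (P = 68 - 89 = -21)
j(b, D) = -33/4 (j(b, D) = -3 + (¼)*(-21) = -3 - 21/4 = -33/4)
-j(w, k) = -1*(-33/4) = 33/4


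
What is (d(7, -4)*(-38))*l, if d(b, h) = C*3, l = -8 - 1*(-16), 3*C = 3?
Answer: -912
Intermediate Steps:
C = 1 (C = (⅓)*3 = 1)
l = 8 (l = -8 + 16 = 8)
d(b, h) = 3 (d(b, h) = 1*3 = 3)
(d(7, -4)*(-38))*l = (3*(-38))*8 = -114*8 = -912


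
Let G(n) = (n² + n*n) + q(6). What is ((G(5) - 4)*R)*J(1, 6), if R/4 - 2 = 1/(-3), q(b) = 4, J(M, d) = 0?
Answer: 0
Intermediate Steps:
R = 20/3 (R = 8 + 4*(1/(-3)) = 8 + 4*(1*(-⅓)) = 8 + 4*(-⅓) = 8 - 4/3 = 20/3 ≈ 6.6667)
G(n) = 4 + 2*n² (G(n) = (n² + n*n) + 4 = (n² + n²) + 4 = 2*n² + 4 = 4 + 2*n²)
((G(5) - 4)*R)*J(1, 6) = (((4 + 2*5²) - 4)*(20/3))*0 = (((4 + 2*25) - 4)*(20/3))*0 = (((4 + 50) - 4)*(20/3))*0 = ((54 - 4)*(20/3))*0 = (50*(20/3))*0 = (1000/3)*0 = 0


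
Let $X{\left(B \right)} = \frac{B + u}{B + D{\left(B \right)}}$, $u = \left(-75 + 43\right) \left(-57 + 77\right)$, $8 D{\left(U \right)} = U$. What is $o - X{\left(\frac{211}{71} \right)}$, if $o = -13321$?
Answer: $- \frac{24934747}{1899} \approx -13130.0$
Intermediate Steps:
$D{\left(U \right)} = \frac{U}{8}$
$u = -640$ ($u = \left(-32\right) 20 = -640$)
$X{\left(B \right)} = \frac{8 \left(-640 + B\right)}{9 B}$ ($X{\left(B \right)} = \frac{B - 640}{B + \frac{B}{8}} = \frac{-640 + B}{\frac{9}{8} B} = \left(-640 + B\right) \frac{8}{9 B} = \frac{8 \left(-640 + B\right)}{9 B}$)
$o - X{\left(\frac{211}{71} \right)} = -13321 - \frac{8 \left(-640 + \frac{211}{71}\right)}{9 \cdot \frac{211}{71}} = -13321 - \frac{8}{9} \cdot \frac{71}{211} \left(- \frac{45229}{71}\right) = -13321 - - \frac{361832}{1899} = -13321 + \frac{361832}{1899} = - \frac{24934747}{1899}$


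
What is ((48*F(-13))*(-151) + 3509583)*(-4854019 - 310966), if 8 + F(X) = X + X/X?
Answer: -18875659776855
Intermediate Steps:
F(X) = -7 + X (F(X) = -8 + (X + X/X) = -8 + (X + 1) = -8 + (1 + X) = -7 + X)
((48*F(-13))*(-151) + 3509583)*(-4854019 - 310966) = ((48*(-7 - 13))*(-151) + 3509583)*(-4854019 - 310966) = ((48*(-20))*(-151) + 3509583)*(-5164985) = (-960*(-151) + 3509583)*(-5164985) = (144960 + 3509583)*(-5164985) = 3654543*(-5164985) = -18875659776855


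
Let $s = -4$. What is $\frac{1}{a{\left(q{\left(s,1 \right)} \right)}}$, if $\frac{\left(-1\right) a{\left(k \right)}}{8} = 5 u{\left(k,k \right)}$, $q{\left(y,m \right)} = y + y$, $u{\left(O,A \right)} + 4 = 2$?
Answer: $\frac{1}{80} \approx 0.0125$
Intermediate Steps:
$u{\left(O,A \right)} = -2$ ($u{\left(O,A \right)} = -4 + 2 = -2$)
$q{\left(y,m \right)} = 2 y$
$a{\left(k \right)} = 80$ ($a{\left(k \right)} = - 8 \cdot 5 \left(-2\right) = \left(-8\right) \left(-10\right) = 80$)
$\frac{1}{a{\left(q{\left(s,1 \right)} \right)}} = \frac{1}{80}$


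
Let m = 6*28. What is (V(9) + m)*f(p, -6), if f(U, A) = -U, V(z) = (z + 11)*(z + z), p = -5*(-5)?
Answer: -13200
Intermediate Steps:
p = 25
V(z) = 2*z*(11 + z) (V(z) = (11 + z)*(2*z) = 2*z*(11 + z))
m = 168
(V(9) + m)*f(p, -6) = (2*9*(11 + 9) + 168)*(-1*25) = (2*9*20 + 168)*(-25) = (360 + 168)*(-25) = 528*(-25) = -13200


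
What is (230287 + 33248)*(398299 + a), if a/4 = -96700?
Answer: 3030388965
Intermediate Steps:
a = -386800 (a = 4*(-96700) = -386800)
(230287 + 33248)*(398299 + a) = (230287 + 33248)*(398299 - 386800) = 263535*11499 = 3030388965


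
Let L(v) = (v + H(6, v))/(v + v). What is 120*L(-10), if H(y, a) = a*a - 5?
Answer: -510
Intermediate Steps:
H(y, a) = -5 + a² (H(y, a) = a² - 5 = -5 + a²)
L(v) = (-5 + v + v²)/(2*v) (L(v) = (v + (-5 + v²))/(v + v) = (-5 + v + v²)/((2*v)) = (-5 + v + v²)*(1/(2*v)) = (-5 + v + v²)/(2*v))
120*L(-10) = 120*((½)*(-5 - 10 + (-10)²)/(-10)) = 120*((½)*(-⅒)*(-5 - 10 + 100)) = 120*((½)*(-⅒)*85) = 120*(-17/4) = -510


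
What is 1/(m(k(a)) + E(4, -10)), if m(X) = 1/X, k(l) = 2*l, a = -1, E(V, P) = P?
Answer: -2/21 ≈ -0.095238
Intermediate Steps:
1/(m(k(a)) + E(4, -10)) = 1/(1/(2*(-1)) - 10) = 1/(1/(-2) - 10) = 1/(-½ - 10) = 1/(-21/2) = -2/21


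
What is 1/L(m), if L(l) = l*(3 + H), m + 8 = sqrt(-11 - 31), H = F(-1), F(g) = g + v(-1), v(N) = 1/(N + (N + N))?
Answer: -12/265 - 3*I*sqrt(42)/530 ≈ -0.045283 - 0.036683*I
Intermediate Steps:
v(N) = 1/(3*N) (v(N) = 1/(N + 2*N) = 1/(3*N))
F(g) = -1/3 + g (F(g) = g + (1/3)/(-1) = g + (1/3)*(-1) = g - 1/3 = -1/3 + g)
H = -4/3 (H = -1/3 - 1 = -4/3 ≈ -1.3333)
m = -8 + I*sqrt(42) (m = -8 + sqrt(-11 - 31) = -8 + sqrt(-42) = -8 + I*sqrt(42) ≈ -8.0 + 6.4807*I)
L(l) = 5*l/3 (L(l) = l*(3 - 4/3) = l*(5/3) = 5*l/3)
1/L(m) = 1/(5*(-8 + I*sqrt(42))/3) = 1/(-40/3 + 5*I*sqrt(42)/3)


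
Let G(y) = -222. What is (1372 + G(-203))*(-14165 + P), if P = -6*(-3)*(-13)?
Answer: -16558850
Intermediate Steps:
P = -234 (P = 18*(-13) = -234)
(1372 + G(-203))*(-14165 + P) = (1372 - 222)*(-14165 - 234) = 1150*(-14399) = -16558850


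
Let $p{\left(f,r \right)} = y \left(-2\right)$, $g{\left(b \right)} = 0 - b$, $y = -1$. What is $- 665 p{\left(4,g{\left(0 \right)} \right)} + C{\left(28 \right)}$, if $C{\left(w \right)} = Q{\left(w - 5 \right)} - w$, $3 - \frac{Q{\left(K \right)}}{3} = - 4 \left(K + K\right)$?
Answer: $-797$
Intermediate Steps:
$Q{\left(K \right)} = 9 + 24 K$ ($Q{\left(K \right)} = 9 - 3 \left(- 4 \left(K + K\right)\right) = 9 - 3 \left(- 4 \cdot 2 K\right) = 9 - 3 \left(- 8 K\right) = 9 + 24 K$)
$g{\left(b \right)} = - b$
$p{\left(f,r \right)} = 2$ ($p{\left(f,r \right)} = \left(-1\right) \left(-2\right) = 2$)
$C{\left(w \right)} = -111 + 23 w$ ($C{\left(w \right)} = \left(9 + 24 \left(w - 5\right)\right) - w = \left(9 + 24 \left(-5 + w\right)\right) - w = \left(9 + \left(-120 + 24 w\right)\right) - w = \left(-111 + 24 w\right) - w = -111 + 23 w$)
$- 665 p{\left(4,g{\left(0 \right)} \right)} + C{\left(28 \right)} = \left(-665\right) 2 + \left(-111 + 23 \cdot 28\right) = -1330 + \left(-111 + 644\right) = -1330 + 533 = -797$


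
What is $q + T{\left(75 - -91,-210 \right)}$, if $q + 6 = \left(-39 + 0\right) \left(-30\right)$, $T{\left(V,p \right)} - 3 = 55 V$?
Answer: $10297$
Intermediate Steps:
$T{\left(V,p \right)} = 3 + 55 V$
$q = 1164$ ($q = -6 + \left(-39 + 0\right) \left(-30\right) = -6 - -1170 = -6 + 1170 = 1164$)
$q + T{\left(75 - -91,-210 \right)} = 1164 + \left(3 + 55 \left(75 - -91\right)\right) = 1164 + \left(3 + 55 \left(75 + 91\right)\right) = 1164 + \left(3 + 55 \cdot 166\right) = 1164 + \left(3 + 9130\right) = 1164 + 9133 = 10297$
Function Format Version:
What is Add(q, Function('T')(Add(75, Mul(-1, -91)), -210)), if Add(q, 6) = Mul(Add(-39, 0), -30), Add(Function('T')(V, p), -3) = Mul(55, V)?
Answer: 10297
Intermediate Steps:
Function('T')(V, p) = Add(3, Mul(55, V))
q = 1164 (q = Add(-6, Mul(Add(-39, 0), -30)) = Add(-6, Mul(-39, -30)) = Add(-6, 1170) = 1164)
Add(q, Function('T')(Add(75, Mul(-1, -91)), -210)) = Add(1164, Add(3, Mul(55, Add(75, Mul(-1, -91))))) = Add(1164, Add(3, Mul(55, Add(75, 91)))) = Add(1164, Add(3, Mul(55, 166))) = Add(1164, Add(3, 9130)) = Add(1164, 9133) = 10297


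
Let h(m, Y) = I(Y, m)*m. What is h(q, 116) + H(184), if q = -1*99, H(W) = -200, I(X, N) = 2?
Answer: -398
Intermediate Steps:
q = -99
h(m, Y) = 2*m
h(q, 116) + H(184) = 2*(-99) - 200 = -198 - 200 = -398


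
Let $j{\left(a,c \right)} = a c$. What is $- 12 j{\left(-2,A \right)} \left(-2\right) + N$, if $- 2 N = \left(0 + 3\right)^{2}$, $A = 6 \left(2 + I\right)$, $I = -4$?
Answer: $\frac{1143}{2} \approx 571.5$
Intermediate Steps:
$A = -12$ ($A = 6 \left(2 - 4\right) = 6 \left(-2\right) = -12$)
$N = - \frac{9}{2}$ ($N = - \frac{\left(0 + 3\right)^{2}}{2} = - \frac{3^{2}}{2} = \left(- \frac{1}{2}\right) 9 = - \frac{9}{2} \approx -4.5$)
$- 12 j{\left(-2,A \right)} \left(-2\right) + N = - 12 \left(-2\right) \left(-12\right) \left(-2\right) - \frac{9}{2} = - 12 \cdot 24 \left(-2\right) - \frac{9}{2} = \left(-12\right) \left(-48\right) - \frac{9}{2} = 576 - \frac{9}{2} = \frac{1143}{2}$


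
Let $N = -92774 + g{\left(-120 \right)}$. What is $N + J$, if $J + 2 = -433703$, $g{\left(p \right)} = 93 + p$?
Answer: $-526506$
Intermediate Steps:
$J = -433705$ ($J = -2 - 433703 = -433705$)
$N = -92801$ ($N = -92774 + \left(93 - 120\right) = -92774 - 27 = -92801$)
$N + J = -92801 - 433705 = -526506$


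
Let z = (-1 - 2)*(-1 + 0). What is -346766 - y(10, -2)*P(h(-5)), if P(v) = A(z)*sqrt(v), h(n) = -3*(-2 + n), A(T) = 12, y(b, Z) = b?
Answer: -346766 - 120*sqrt(21) ≈ -3.4732e+5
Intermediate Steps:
z = 3 (z = -3*(-1) = 3)
h(n) = 6 - 3*n
P(v) = 12*sqrt(v)
-346766 - y(10, -2)*P(h(-5)) = -346766 - 10*12*sqrt(6 - 3*(-5)) = -346766 - 10*12*sqrt(6 + 15) = -346766 - 10*12*sqrt(21) = -346766 - 120*sqrt(21)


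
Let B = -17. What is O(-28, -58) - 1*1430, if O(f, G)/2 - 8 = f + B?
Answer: -1504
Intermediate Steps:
O(f, G) = -18 + 2*f (O(f, G) = 16 + 2*(f - 17) = 16 + 2*(-17 + f) = 16 + (-34 + 2*f) = -18 + 2*f)
O(-28, -58) - 1*1430 = (-18 + 2*(-28)) - 1*1430 = (-18 - 56) - 1430 = -74 - 1430 = -1504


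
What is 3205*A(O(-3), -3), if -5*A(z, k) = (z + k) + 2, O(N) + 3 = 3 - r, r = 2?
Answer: 1923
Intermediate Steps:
O(N) = -2 (O(N) = -3 + (3 - 1*2) = -3 + (3 - 2) = -3 + 1 = -2)
A(z, k) = -⅖ - k/5 - z/5 (A(z, k) = -((z + k) + 2)/5 = -((k + z) + 2)/5 = -(2 + k + z)/5 = -⅖ - k/5 - z/5)
3205*A(O(-3), -3) = 3205*(-⅖ - ⅕*(-3) - ⅕*(-2)) = 3205*(-⅖ + ⅗ + ⅖) = 3205*(⅗) = 1923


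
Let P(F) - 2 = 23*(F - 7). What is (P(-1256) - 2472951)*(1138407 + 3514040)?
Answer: -11640413089106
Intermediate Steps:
P(F) = -159 + 23*F (P(F) = 2 + 23*(F - 7) = 2 + 23*(-7 + F) = 2 + (-161 + 23*F) = -159 + 23*F)
(P(-1256) - 2472951)*(1138407 + 3514040) = ((-159 + 23*(-1256)) - 2472951)*(1138407 + 3514040) = ((-159 - 28888) - 2472951)*4652447 = (-29047 - 2472951)*4652447 = -2501998*4652447 = -11640413089106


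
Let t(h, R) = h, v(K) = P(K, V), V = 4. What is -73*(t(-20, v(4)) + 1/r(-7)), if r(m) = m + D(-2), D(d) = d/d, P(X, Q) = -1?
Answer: 8833/6 ≈ 1472.2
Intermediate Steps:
v(K) = -1
D(d) = 1
r(m) = 1 + m (r(m) = m + 1 = 1 + m)
-73*(t(-20, v(4)) + 1/r(-7)) = -73*(-20 + 1/(1 - 7)) = -73*(-20 + 1/(-6)) = -73*(-20 - ⅙) = -73*(-121/6) = 8833/6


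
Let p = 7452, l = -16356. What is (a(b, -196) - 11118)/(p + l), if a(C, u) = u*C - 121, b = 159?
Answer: 42403/8904 ≈ 4.7622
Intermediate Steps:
a(C, u) = -121 + C*u (a(C, u) = C*u - 121 = -121 + C*u)
(a(b, -196) - 11118)/(p + l) = ((-121 + 159*(-196)) - 11118)/(7452 - 16356) = ((-121 - 31164) - 11118)/(-8904) = (-31285 - 11118)*(-1/8904) = -42403*(-1/8904) = 42403/8904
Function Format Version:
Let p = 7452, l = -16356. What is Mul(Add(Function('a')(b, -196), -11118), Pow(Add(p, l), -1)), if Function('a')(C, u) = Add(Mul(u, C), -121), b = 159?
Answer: Rational(42403, 8904) ≈ 4.7622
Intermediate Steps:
Function('a')(C, u) = Add(-121, Mul(C, u)) (Function('a')(C, u) = Add(Mul(C, u), -121) = Add(-121, Mul(C, u)))
Mul(Add(Function('a')(b, -196), -11118), Pow(Add(p, l), -1)) = Mul(Add(Add(-121, Mul(159, -196)), -11118), Pow(Add(7452, -16356), -1)) = Mul(Add(Add(-121, -31164), -11118), Pow(-8904, -1)) = Mul(Add(-31285, -11118), Rational(-1, 8904)) = Mul(-42403, Rational(-1, 8904)) = Rational(42403, 8904)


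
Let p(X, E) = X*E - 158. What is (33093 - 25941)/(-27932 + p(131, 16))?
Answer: -3576/12997 ≈ -0.27514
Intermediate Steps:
p(X, E) = -158 + E*X (p(X, E) = E*X - 158 = -158 + E*X)
(33093 - 25941)/(-27932 + p(131, 16)) = (33093 - 25941)/(-27932 + (-158 + 16*131)) = 7152/(-27932 + (-158 + 2096)) = 7152/(-27932 + 1938) = 7152/(-25994) = 7152*(-1/25994) = -3576/12997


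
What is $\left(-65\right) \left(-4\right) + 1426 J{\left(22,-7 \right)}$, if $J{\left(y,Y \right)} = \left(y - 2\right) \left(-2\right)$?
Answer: $-56780$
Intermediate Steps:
$J{\left(y,Y \right)} = 4 - 2 y$ ($J{\left(y,Y \right)} = \left(-2 + y\right) \left(-2\right) = 4 - 2 y$)
$\left(-65\right) \left(-4\right) + 1426 J{\left(22,-7 \right)} = \left(-65\right) \left(-4\right) + 1426 \left(4 - 44\right) = 260 + 1426 \left(4 - 44\right) = 260 + 1426 \left(-40\right) = 260 - 57040 = -56780$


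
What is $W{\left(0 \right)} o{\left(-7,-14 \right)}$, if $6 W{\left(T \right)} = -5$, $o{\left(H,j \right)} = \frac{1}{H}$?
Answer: $\frac{5}{42} \approx 0.11905$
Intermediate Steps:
$W{\left(T \right)} = - \frac{5}{6}$ ($W{\left(T \right)} = \frac{1}{6} \left(-5\right) = - \frac{5}{6}$)
$W{\left(0 \right)} o{\left(-7,-14 \right)} = - \frac{5}{6 \left(-7\right)} = \left(- \frac{5}{6}\right) \left(- \frac{1}{7}\right) = \frac{5}{42}$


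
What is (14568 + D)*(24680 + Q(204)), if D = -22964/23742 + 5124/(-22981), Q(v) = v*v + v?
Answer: 5393196483937000/5567499 ≈ 9.6869e+8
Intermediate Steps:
Q(v) = v + v² (Q(v) = v² + v = v + v²)
D = -46384978/38972493 (D = -22964*1/23742 + 5124*(-1/22981) = -11482/11871 - 732/3283 = -46384978/38972493 ≈ -1.1902)
(14568 + D)*(24680 + Q(204)) = (14568 - 46384978/38972493)*(24680 + 204*(1 + 204)) = 567704893046*(24680 + 204*205)/38972493 = 567704893046*(24680 + 41820)/38972493 = (567704893046/38972493)*66500 = 5393196483937000/5567499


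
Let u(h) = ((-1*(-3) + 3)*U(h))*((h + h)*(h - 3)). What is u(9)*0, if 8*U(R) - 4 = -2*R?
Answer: 0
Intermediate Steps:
U(R) = ½ - R/4 (U(R) = ½ + (-2*R)/8 = ½ - R/4)
u(h) = 2*h*(-3 + h)*(3 - 3*h/2) (u(h) = ((-1*(-3) + 3)*(½ - h/4))*((h + h)*(h - 3)) = ((3 + 3)*(½ - h/4))*((2*h)*(-3 + h)) = (6*(½ - h/4))*(2*h*(-3 + h)) = (3 - 3*h/2)*(2*h*(-3 + h)) = 2*h*(-3 + h)*(3 - 3*h/2))
u(9)*0 = -3*9*(-3 + 9)*(-2 + 9)*0 = -3*9*6*7*0 = -1134*0 = 0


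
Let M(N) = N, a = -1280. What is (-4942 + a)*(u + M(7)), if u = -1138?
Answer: 7037082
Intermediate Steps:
(-4942 + a)*(u + M(7)) = (-4942 - 1280)*(-1138 + 7) = -6222*(-1131) = 7037082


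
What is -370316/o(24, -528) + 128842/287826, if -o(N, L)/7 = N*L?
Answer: -7356043/1973664 ≈ -3.7271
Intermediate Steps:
o(N, L) = -7*L*N (o(N, L) = -7*N*L = -7*L*N)
-370316/o(24, -528) + 128842/287826 = -370316/((-7*(-528)*24)) + 128842/287826 = -370316/88704 + 128842*(1/287826) = -370316*1/88704 + 9203/20559 = -92579/22176 + 9203/20559 = -7356043/1973664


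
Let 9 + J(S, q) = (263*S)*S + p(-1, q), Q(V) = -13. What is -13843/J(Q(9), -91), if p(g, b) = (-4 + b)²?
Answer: -13843/53463 ≈ -0.25893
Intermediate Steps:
J(S, q) = -9 + (-4 + q)² + 263*S² (J(S, q) = -9 + ((263*S)*S + (-4 + q)²) = -9 + (263*S² + (-4 + q)²) = -9 + ((-4 + q)² + 263*S²) = -9 + (-4 + q)² + 263*S²)
-13843/J(Q(9), -91) = -13843/(-9 + (-4 - 91)² + 263*(-13)²) = -13843/(-9 + (-95)² + 263*169) = -13843/(-9 + 9025 + 44447) = -13843/53463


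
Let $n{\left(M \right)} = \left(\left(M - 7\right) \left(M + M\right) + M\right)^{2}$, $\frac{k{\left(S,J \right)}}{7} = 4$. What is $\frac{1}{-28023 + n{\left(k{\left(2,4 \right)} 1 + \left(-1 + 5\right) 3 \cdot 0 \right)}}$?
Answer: $\frac{1}{1421593} \approx 7.0344 \cdot 10^{-7}$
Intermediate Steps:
$k{\left(S,J \right)} = 28$ ($k{\left(S,J \right)} = 7 \cdot 4 = 28$)
$n{\left(M \right)} = \left(M + 2 M \left(-7 + M\right)\right)^{2}$ ($n{\left(M \right)} = \left(\left(-7 + M\right) 2 M + M\right)^{2} = \left(2 M \left(-7 + M\right) + M\right)^{2} = \left(M + 2 M \left(-7 + M\right)\right)^{2}$)
$\frac{1}{-28023 + n{\left(k{\left(2,4 \right)} 1 + \left(-1 + 5\right) 3 \cdot 0 \right)}} = \frac{1}{-28023 + \left(28 \cdot 1 + \left(-1 + 5\right) 3 \cdot 0\right)^{2} \left(-13 + 2 \left(28 \cdot 1 + \left(-1 + 5\right) 3 \cdot 0\right)\right)^{2}} = \frac{1}{-28023 + \left(28 + 4 \cdot 0\right)^{2} \left(-13 + 2 \left(28 + 4 \cdot 0\right)\right)^{2}} = \frac{1}{-28023 + \left(28 + 0\right)^{2} \left(-13 + 2 \left(28 + 0\right)\right)^{2}} = \frac{1}{-28023 + 28^{2} \left(-13 + 2 \cdot 28\right)^{2}} = \frac{1}{-28023 + 784 \left(-13 + 56\right)^{2}} = \frac{1}{-28023 + 784 \cdot 43^{2}} = \frac{1}{-28023 + 784 \cdot 1849} = \frac{1}{-28023 + 1449616} = \frac{1}{1421593}$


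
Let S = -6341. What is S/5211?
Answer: -6341/5211 ≈ -1.2168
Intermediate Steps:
S/5211 = -6341/5211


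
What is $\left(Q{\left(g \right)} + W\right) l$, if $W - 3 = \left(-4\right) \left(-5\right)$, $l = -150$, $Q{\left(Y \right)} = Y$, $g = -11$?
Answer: $-1800$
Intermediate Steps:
$W = 23$ ($W = 3 - -20 = 3 + 20 = 23$)
$\left(Q{\left(g \right)} + W\right) l = \left(-11 + 23\right) \left(-150\right) = 12 \left(-150\right) = -1800$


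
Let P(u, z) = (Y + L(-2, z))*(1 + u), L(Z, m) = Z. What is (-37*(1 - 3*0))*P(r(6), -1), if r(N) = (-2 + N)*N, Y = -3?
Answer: 4625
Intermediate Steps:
r(N) = N*(-2 + N)
P(u, z) = -5 - 5*u (P(u, z) = (-3 - 2)*(1 + u) = -5*(1 + u) = -5 - 5*u)
(-37*(1 - 3*0))*P(r(6), -1) = (-37*(1 - 3*0))*(-5 - 30*(-2 + 6)) = (-37*(1 + 0))*(-5 - 30*4) = (-37*1)*(-5 - 5*24) = -37*(-5 - 120) = -37*(-125) = 4625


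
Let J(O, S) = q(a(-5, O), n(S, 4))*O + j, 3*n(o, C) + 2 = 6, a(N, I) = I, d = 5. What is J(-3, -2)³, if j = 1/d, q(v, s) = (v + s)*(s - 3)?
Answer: -1815848/3375 ≈ -538.03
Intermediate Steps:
n(o, C) = 4/3 (n(o, C) = -⅔ + (⅓)*6 = -⅔ + 2 = 4/3)
q(v, s) = (-3 + s)*(s + v) (q(v, s) = (s + v)*(-3 + s) = (-3 + s)*(s + v))
j = ⅕ (j = 1/5 = ⅕ ≈ 0.20000)
J(O, S) = ⅕ + O*(-20/9 - 5*O/3) (J(O, S) = ((4/3)² - 3*4/3 - 3*O + 4*O/3)*O + ⅕ = (16/9 - 4 - 3*O + 4*O/3)*O + ⅕ = (-20/9 - 5*O/3)*O + ⅕ = O*(-20/9 - 5*O/3) + ⅕ = ⅕ + O*(-20/9 - 5*O/3))
J(-3, -2)³ = (⅕ - 5/9*(-3)*(4 + 3*(-3)))³ = (⅕ - 5/9*(-3)*(4 - 9))³ = (⅕ - 5/9*(-3)*(-5))³ = (⅕ - 25/3)³ = (-122/15)³ = -1815848/3375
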